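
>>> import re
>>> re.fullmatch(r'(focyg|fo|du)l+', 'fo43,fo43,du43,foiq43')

None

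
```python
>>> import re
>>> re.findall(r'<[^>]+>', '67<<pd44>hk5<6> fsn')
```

['<<pd44>', '<6>']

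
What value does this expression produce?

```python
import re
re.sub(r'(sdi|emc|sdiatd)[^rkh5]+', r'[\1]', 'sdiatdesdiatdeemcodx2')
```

Alternation isn't longest-match — the leftmost alternative that fits at this position is chosen.
Matches: at [0:21] → 'sdiatdesdiatdeemcodx2'.
The replacement refers to a captured group, so each match is rewritten using its own captured text.

'[sdi]'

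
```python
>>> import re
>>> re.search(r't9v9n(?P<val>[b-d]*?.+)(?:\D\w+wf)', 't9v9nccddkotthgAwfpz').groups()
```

('ccddkotth',)

This matches the literal 't9', then the literal 'v9n'; then zero or more of a character in [b-d] (lazy), then one or more of any character (captured as 'val'); then a non-digit, then one or more of a word character, then the literal 'wf' (non-capturing group).
Unlike `match`, `search` isn't anchored — it looks for the pattern anywhere in the string.
The match spans [0:18] → 't9v9nccddkotthgAwf'.
Captured: group 1 = 'ccddkotth'.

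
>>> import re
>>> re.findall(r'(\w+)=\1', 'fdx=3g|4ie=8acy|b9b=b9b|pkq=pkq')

['b9b', 'pkq']

`\1` is not a pattern — it's the concrete string captured by group 1, re-applied verbatim.
One capturing group, so `findall` returns just the captured substring from each match — 2 in all.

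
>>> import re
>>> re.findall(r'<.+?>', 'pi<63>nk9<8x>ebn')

Lazy quantifiers expand one character at a time until the remainder of the pattern can match.
Scanning left to right: at [2:6] → '<63>'; at [9:13] → '<8x>'.
Since nothing is captured, `findall` lists the 2 matched substrings directly.

['<63>', '<8x>']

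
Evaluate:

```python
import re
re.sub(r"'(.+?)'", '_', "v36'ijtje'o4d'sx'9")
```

Matches: at [3:10] → "'ijtje'"; at [13:17] → "'sx'".
`sub` substitutes '_' at each match site.

'v36_o4d_9'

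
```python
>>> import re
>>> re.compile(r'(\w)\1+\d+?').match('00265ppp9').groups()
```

`\1` has to match the exact text group 1 already captured.
With `match`, the pattern is implicitly anchored at the beginning.
The match spans [0:3] → '002'.
Captured: group 1 = '0'.

('0',)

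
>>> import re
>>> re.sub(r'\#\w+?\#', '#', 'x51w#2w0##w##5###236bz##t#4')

'x51w######4'

Every occurrence is swapped for '#'.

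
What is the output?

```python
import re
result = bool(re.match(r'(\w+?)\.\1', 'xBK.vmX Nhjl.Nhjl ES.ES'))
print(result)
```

A backreference is literal: `\1` must see the identical characters the first group matched.
`re.match` only tries the pattern at the start of the string.
Here position 0 doesn't satisfy it, so the call returns None, and `bool(None)` is False.

False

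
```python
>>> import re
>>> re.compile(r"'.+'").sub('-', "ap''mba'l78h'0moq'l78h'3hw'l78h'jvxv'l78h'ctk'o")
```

`sub` substitutes '-' at each match site.

'ap-o'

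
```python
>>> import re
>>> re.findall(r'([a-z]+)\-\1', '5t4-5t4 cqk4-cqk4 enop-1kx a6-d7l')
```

With a single group, `findall` returns only what that group captured — 0 items.
Nothing in the string satisfies the pattern, so the list is empty.

[]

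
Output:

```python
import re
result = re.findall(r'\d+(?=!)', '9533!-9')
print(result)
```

The positive lookaround only admits positions where the adjacent text matches; those characters stay outside the span.
Walking the string: at [0:4] → '9533'.
Since nothing is captured, `findall` lists the 1 matched substring directly.

['9533']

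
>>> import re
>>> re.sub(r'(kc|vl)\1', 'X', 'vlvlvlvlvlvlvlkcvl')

'XXXvlkcvl'

`\1` has to match the exact text group 1 already captured.
Matches: at [0:4] → 'vlvl'; at [4:8] → 'vlvl'; at [8:12] → 'vlvl'.
`sub` substitutes 'X' at each match site.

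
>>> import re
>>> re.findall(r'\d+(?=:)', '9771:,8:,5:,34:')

['9771', '8', '5', '34']

The lookaround is zero-width — it requires the adjacent text to match without consuming it, so the asserted text isn't part of the match.
Matches: at [0:4] → '9771'; at [6:7] → '8'; at [9:10] → '5'; at [12:14] → '34'.
Since nothing is captured, `findall` lists the 4 matched substrings directly.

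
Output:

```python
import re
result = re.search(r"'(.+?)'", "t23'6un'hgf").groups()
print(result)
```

('6un',)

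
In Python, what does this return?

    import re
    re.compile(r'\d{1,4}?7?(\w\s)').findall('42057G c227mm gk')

The pattern matches 1 to 4 of a digit (lazy), then optionally a literal '7'; then a word character, then whitespace (captured).
With a single group, `findall` returns only what that group captured — 1 item.

['G ']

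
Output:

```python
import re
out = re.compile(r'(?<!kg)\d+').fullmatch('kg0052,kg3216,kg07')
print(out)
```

None

`(?!…)`/`(?<!…)` only lets a position through if the neighbouring text does NOT match; no characters are consumed.
`fullmatch` succeeds only if the pattern covers the string from start to end.
Here there's no way to consume every character, so the call returns None.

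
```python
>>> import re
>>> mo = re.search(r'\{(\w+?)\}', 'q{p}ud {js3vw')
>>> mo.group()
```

'{p}'

The match spans [1:4] → '{p}'.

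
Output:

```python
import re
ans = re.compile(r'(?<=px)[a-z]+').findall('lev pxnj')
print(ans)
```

['nj']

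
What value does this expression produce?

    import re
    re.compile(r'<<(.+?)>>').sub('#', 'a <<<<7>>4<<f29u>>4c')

A `+?`/`*?`/`{m,n}?` starts at its minimum and grows only as far as needed for what follows to match.
`sub` substitutes '#' at each match site.

'a #4#4c'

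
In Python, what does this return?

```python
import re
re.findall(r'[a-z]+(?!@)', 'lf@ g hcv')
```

['l', 'g', 'hcv']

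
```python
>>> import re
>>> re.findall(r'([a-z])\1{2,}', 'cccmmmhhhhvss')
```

['c', 'm', 'h']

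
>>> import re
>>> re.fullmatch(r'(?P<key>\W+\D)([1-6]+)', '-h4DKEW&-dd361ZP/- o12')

None

`re.fullmatch` is like wrapping the pattern in `^…$` (in single-line mode).
Here the pattern can't cover the whole string, so the call returns None.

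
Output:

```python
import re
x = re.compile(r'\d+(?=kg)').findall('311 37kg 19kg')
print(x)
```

['37', '19']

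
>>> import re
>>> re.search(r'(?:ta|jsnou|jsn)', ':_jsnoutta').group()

Alternation isn't longest-match — the leftmost alternative that fits at this position is chosen.
`re.search` scans for the first position where the pattern succeeds.
The match spans [2:7] → 'jsnou'.

'jsnou'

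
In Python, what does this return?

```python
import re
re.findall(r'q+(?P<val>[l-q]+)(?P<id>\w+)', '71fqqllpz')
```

[('llp', 'z')]

Multiple groups make `findall` return tuples — one 2-tuple for the one match.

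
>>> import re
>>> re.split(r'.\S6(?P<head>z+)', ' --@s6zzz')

[' --', 'zzz', '']

The pattern matches any character, then a non-whitespace character, then a literal '6'; then one or more of a literal 'z' (captured as 'head').
Matches to split on: at [3:9] → '@s6zzz'.
The group in the pattern means `split` returns the separators' captures alongside the pieces.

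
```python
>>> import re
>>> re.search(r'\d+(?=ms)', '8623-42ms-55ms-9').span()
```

(5, 7)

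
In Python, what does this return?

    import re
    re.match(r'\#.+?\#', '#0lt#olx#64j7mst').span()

`re.match` won't scan ahead — the pattern has to work from the very first character.
The match spans [0:5] → '#0lt#'.

(0, 5)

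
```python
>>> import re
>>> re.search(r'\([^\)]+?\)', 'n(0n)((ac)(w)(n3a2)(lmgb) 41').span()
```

(1, 5)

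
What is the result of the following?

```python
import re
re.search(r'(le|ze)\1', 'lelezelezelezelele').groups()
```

('le',)

`\1` is not a pattern — it's the concrete string captured by group 1, re-applied verbatim.
`re.search` tries every starting position until one works.
The match spans [0:4] → 'lele'.
Captured: group 1 = 'le'.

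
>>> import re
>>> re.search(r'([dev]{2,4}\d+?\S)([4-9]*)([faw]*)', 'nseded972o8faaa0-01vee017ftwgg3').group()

'eded97'

The pattern matches 2 to 4 of one of [dev], then one or more of a digit (lazy), then a non-whitespace character (captured); then zero or more of a character in [4-9] (captured); then zero or more of one of [faw] (captured).
`re.search` tries every starting position until one works.
The match spans [2:8] → 'eded97'.
Captured: group 1 = 'eded97', group 2 = '', group 3 = ''.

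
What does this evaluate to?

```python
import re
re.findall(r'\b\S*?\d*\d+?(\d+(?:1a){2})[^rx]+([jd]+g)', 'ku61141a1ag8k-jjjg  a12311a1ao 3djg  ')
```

[('41a1a', 'jg')]

This matches a word boundary (`\b`, zero-width); then zero or more of a non-whitespace character (lazy), then zero or more of a digit, then one or more of a digit (lazy); then one or more of a digit, then the literal '1a' repeated 2 times (captured); then one or more of any character except [rx]; then one or more of one of [jd], then the literal 'g' (captured).
Matches: at [0:35] match 'ku61141a1ag8k-jjjg  a12311a1ao 3djg', groups = ('41a1a', 'jg').
Multiple groups make `findall` return tuples — one 2-tuple for the one match.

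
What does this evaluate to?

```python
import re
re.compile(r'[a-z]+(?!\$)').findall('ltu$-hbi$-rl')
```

`(?!…)`/`(?<!…)` only lets a position through if the neighbouring text does NOT match; no characters are consumed.
Scanning left to right: at [0:2] → 'lt'; at [5:7] → 'hb'; at [10:12] → 'rl'.
With no groups in the pattern, `findall` gives back each whole match — 3 here.

['lt', 'hb', 'rl']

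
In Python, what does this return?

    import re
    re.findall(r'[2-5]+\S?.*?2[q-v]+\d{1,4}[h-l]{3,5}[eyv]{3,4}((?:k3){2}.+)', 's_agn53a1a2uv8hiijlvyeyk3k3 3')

This matches one or more of a character in [2-5]; then optionally a non-whitespace character; then zero or more of any character (lazy), then the literal '2', then one or more of a character in [q-v]; then 1 to 4 of a digit, then 3 to 5 of a character in [h-l], then 3 to 4 of one of [eyv]; then the literal 'k3' repeated 2 times, then one or more of any character (captured).
`findall` collects group 1 from the one match (1 total).

['k3k3 3']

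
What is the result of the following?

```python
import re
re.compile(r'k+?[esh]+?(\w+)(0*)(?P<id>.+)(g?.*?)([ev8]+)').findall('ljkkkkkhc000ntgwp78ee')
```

Pattern: one or more of the literal 'k' (lazy), then one or more of one of [esh] (lazy); then one or more of a word character (captured); then zero or more of a literal '0' (captured); then one or more of any character (captured as 'id'); then optionally the literal 'g', then zero or more of any character (lazy) (captured); then one or more of one of [ev8] (captured).
5 groups means the one result is a tuple of 5 captured strings — 1 here.

[('c000ntgwp78', '', 'e', '', 'e')]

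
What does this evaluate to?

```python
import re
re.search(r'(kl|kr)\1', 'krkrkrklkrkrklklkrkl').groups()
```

('kr',)

The backreference `\1` re-matches whatever the first group consumed, character for character.
`re.search` tries every starting position until one works.
The match spans [0:4] → 'krkr'.
Captured: group 1 = 'kr'.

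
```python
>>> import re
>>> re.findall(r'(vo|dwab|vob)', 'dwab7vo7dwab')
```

['dwab', 'vo', 'dwab']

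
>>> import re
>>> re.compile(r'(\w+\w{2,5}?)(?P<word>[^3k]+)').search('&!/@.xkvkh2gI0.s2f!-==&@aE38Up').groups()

('xkvkh2gI0', '.s2f!-==&@aE')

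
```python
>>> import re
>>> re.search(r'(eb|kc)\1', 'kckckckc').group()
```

A backreference is literal: `\1` must see the identical characters the first group matched.
`re.search` scans for the first position where the pattern succeeds.
The match spans [0:4] → 'kckc'.
Captured: group 1 = 'kc'.

'kckc'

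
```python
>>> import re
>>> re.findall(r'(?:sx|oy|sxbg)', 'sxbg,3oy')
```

['sx', 'oy']

The regex engine tests alternatives in the order written; an earlier branch that matches wins even if a later one would match more.
Since nothing is captured, `findall` lists the 2 matched substrings directly.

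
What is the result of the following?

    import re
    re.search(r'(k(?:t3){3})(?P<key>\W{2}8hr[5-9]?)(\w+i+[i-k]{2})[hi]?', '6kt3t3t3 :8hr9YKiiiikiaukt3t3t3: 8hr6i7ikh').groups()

The match spans [1:22] → 'kt3t3t3 :8hr9YKiiiiki'.
Captured: group 1 = 'kt3t3t3', group 2 = ' :8hr9', group 3 = 'YKiiiiki'.

('kt3t3t3', ' :8hr9', 'YKiiiiki')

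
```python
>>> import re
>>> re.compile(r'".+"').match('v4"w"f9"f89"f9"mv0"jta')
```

None

With `match`, the pattern is implicitly anchored at the beginning.
Here the pattern fails at index 0, so the call returns None.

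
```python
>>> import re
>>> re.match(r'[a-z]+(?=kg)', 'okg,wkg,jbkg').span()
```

(0, 1)

The `(?=…)`/`(?<=…)` assertion just peeks at neighbouring text; it doesn't advance the match position.
`re.match` won't scan ahead — the pattern has to work from the very first character.
The match spans [0:1] → 'o'.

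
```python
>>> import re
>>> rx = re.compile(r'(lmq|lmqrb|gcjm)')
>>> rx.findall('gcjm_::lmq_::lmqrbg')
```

['gcjm', 'lmq', 'lmq']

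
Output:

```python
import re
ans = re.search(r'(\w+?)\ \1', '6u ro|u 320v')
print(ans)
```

None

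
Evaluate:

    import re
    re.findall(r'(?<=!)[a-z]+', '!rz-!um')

['rz', 'um']

The positive lookaround only admits positions where the adjacent text matches; those characters stay outside the span.
Scanning left to right: at [1:3] → 'rz'; at [5:7] → 'um'.
No capturing groups, so `findall` returns the 2 full match strings.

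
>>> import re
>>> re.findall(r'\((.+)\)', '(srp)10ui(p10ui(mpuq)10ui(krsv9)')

Because there's exactly one group, `findall` drops the full match and keeps group 1 from the one hit.

['srp)10ui(p10ui(mpuq)10ui(krsv9']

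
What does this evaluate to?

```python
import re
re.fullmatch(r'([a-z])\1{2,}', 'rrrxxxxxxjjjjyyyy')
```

None

After group 1 captures some text, `\1` only succeeds where that same text appears again.
`fullmatch` succeeds only if the pattern covers the string from start to end.
Here the string isn't matched end-to-end, so the call returns None.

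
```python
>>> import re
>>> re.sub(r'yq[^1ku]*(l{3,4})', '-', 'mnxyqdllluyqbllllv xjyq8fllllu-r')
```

Pattern: the literal 'yq', then zero or more of any character except [1ku]; then 3 to 4 of a literal 'l' (captured).
`sub` substitutes '-' at each match site.

'mnx-u-u-r'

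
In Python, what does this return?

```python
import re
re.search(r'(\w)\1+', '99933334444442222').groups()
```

The match spans [0:3] → '999'.
Captured: group 1 = '9'.

('9',)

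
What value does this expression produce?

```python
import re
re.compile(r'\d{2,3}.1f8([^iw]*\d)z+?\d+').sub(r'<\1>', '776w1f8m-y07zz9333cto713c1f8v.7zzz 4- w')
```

This matches 2 to 3 of a digit, then any character, then the literal '1f8'; then zero or more of any character except [iw], then a digit (captured); then one or more of a literal 'z' (lazy), then one or more of a digit.
Each match is replaced using the text its own group 1 captured.

'<m-y07>cto713c1f8v.7zzz 4- w'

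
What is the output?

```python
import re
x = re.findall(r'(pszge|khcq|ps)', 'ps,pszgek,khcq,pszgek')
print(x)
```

Branches in `(...|...)` are attempted left-to-right; the first branch that allows the whole pattern to succeed is taken.
One capturing group, so `findall` returns just the captured substring from each match — 4 in all.

['ps', 'pszge', 'khcq', 'pszge']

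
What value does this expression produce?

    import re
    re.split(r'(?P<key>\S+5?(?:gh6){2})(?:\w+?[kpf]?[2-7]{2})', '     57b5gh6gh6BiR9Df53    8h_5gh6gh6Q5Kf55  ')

This matches one or more of a non-whitespace character, then optionally a literal '5', then the literal 'gh6' repeated 2 times (captured as 'key'); then one or more of a word character (lazy), then optionally one of [kpf], then exactly 2 of a character in [2-7] (non-capturing group).
Matches to split on: at [5:23] → '57b5gh6gh6BiR9Df53'; at [27:43] → '8h_5gh6gh6Q5Kf55'.
Because the pattern has a capturing group, `split` also inserts each captured text between the pieces.

['     ', '57b5gh6gh6', '    ', '8h_5gh6gh6', '  ']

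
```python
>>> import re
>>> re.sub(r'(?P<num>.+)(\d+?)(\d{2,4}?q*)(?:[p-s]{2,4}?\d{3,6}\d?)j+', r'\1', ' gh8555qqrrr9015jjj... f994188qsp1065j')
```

' gh8555qqrrr9015jjj... f994'

Each match is replaced using the text its own group 1 captured.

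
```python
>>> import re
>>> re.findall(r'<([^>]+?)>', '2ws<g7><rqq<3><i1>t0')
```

['g7', 'rqq<3', 'i1']

Scanning left to right: at [3:7] match '<g7>', group 1 = 'g7'; at [7:14] match '<rqq<3>', group 1 = 'rqq<3'; at [14:18] match '<i1>', group 1 = 'i1'.
One capturing group, so `findall` returns just the captured substring from each match — 3 in all.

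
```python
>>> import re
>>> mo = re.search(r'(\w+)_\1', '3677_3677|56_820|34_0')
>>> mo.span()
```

After group 1 captures some text, `\1` only succeeds where that same text appears again.
The match spans [0:9] → '3677_3677'.

(0, 9)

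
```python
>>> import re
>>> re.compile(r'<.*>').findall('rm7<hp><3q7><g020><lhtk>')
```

Since nothing is captured, `findall` lists the 1 matched substring directly.

['<hp><3q7><g020><lhtk>']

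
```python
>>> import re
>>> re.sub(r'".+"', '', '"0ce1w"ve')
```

've'

Matches: at [0:7] → '"0ce1w"'.
Each match is replaced by ''.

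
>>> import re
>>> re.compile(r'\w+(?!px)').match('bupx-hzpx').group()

'bupx'

With `match`, the pattern is implicitly anchored at the beginning.
The match spans [0:4] → 'bupx'.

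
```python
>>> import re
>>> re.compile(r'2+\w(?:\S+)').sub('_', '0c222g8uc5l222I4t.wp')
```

'0c_'

The pattern matches one or more of the literal '2', then a word character; then one or more of a non-whitespace character (non-capturing group).
`sub` substitutes '_' at each match site.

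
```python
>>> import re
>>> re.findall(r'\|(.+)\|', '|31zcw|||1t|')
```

Because there's exactly one group, `findall` drops the full match and keeps group 1 from the one hit.

['31zcw|||1t']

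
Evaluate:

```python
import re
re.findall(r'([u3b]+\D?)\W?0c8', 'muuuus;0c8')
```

This matches one or more of one of [u3b], then optionally a non-digit (captured); then optionally a non-word character, then the literal '0c8'.
With a single group, `findall` returns only what that group captured — 1 item.

['uuuus']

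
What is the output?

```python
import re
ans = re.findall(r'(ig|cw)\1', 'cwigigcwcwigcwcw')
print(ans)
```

['ig', 'cw', 'cw']

The backreference `\1` re-matches whatever the first group consumed, character for character.
With a single group, `findall` returns only what that group captured — 3 items.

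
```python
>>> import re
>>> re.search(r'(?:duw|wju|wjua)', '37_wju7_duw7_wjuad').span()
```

(3, 6)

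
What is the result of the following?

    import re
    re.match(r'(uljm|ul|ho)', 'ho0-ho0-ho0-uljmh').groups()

('ho',)

The match spans [0:2] → 'ho'.
Captured: group 1 = 'ho'.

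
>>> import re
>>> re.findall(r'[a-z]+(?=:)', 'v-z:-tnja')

['z']

Lookahead/lookbehind check context without consuming it, so the matched span excludes the asserted characters.
`findall` yields the raw match text (1 of them) because the pattern has no groups.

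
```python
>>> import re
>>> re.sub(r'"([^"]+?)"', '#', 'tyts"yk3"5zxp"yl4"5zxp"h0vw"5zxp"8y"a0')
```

'tyts#5zxp#5zxp#5zxp#a0'

Each match is replaced by '#'.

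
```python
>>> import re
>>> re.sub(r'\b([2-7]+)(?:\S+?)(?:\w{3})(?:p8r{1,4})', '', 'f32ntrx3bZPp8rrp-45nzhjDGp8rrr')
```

This matches a word boundary (`\b`, zero-width); then one or more of a character in [2-7] (captured); then one or more of a non-whitespace character (lazy) (non-capturing group); then exactly 3 of a word character (non-capturing group); then the literal 'p8', then 1 to 4 of the literal 'r' (non-capturing group).
Matches: at [17:30] → '45nzhjDGp8rrr'.
Each match is replaced by ''.

'f32ntrx3bZPp8rrp-'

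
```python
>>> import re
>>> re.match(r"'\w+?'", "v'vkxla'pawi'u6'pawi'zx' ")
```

With `match`, the pattern is implicitly anchored at the beginning.
Here the pattern fails at index 0, so the call returns None.

None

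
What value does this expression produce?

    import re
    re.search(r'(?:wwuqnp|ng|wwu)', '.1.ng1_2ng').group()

'ng'

The match spans [3:5] → 'ng'.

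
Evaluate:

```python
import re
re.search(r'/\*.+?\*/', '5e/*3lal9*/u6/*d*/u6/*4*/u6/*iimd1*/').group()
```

'/*3lal9*/'

The match spans [2:11] → '/*3lal9*/'.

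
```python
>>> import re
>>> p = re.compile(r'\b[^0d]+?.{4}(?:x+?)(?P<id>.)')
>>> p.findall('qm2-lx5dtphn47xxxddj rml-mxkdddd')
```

The pattern matches a word boundary (`\b`, zero-width); then one or more of any character except [0d] (lazy), then exactly 4 of any character; then one or more of a literal 'x' (lazy) (non-capturing group); then any character (captured as 'id').
With a single group, `findall` returns only what that group captured — 2 items.

['5', 'k']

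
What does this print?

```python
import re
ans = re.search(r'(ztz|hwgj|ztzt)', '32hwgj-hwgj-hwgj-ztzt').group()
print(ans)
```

hwgj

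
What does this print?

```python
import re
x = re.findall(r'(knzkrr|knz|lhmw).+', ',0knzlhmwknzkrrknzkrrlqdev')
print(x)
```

['knz']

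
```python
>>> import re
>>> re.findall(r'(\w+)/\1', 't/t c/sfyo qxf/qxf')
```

['t', 'qxf']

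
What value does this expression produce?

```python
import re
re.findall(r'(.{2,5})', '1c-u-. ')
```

['1c-u-', '. ']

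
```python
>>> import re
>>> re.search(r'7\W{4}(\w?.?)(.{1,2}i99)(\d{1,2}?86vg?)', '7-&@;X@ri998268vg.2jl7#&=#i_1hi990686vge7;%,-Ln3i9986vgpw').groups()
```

('i_', '1hi99', '0686vg')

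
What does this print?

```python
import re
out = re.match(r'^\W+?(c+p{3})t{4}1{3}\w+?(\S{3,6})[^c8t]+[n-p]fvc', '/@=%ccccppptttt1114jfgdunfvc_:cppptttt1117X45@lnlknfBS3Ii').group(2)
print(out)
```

jfgd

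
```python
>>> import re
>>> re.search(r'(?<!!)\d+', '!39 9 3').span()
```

(2, 3)

`(?!…)`/`(?<!…)` only lets a position through if the neighbouring text does NOT match; no characters are consumed.
`re.search` scans for the first position where the pattern succeeds.
The match spans [2:3] → '9'.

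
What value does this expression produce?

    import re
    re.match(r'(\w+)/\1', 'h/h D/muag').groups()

('h',)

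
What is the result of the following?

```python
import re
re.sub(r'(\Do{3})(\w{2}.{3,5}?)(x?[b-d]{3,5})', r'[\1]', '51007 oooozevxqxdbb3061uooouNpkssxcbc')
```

This matches a non-digit, then exactly 3 of a literal 'o' (captured); then exactly 2 of a word character, then 3 to 5 of any character (lazy) (captured); then optionally a literal 'x', then 3 to 5 of a character in [b-d] (captured).
Matches: at [5:19] → ' oooozevxqxdbb'; at [23:37] → 'uooouNpkssxcbc'.
`\1` in the replacement pulls in group 1's text for each match.

'51007[ ooo]3061[uooo]'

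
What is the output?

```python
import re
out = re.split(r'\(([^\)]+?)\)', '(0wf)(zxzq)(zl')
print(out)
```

['', '0wf', '', 'zxzq', '(zl']

The group in the pattern means `split` returns the separators' captures alongside the pieces.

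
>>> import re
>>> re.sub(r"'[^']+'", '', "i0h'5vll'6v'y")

"i0h6v'y"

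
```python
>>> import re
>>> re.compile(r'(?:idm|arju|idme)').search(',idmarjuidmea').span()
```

(1, 4)

The match spans [1:4] → 'idm'.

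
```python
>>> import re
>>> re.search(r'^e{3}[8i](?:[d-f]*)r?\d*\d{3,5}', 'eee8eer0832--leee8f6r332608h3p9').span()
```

The pattern matches anchored at the start of the string; then exactly 3 of the literal 'e', then one of [8i]; then zero or more of a character in [d-f] (non-capturing group); then optionally a literal 'r', then zero or more of a digit, then 3 to 5 of a digit.
`search` walks the string left to right and returns the first match it finds.
The match spans [0:11] → 'eee8eer0832'.

(0, 11)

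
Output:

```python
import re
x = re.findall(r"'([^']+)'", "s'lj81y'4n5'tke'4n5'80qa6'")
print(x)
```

['lj81y', 'tke', '80qa6']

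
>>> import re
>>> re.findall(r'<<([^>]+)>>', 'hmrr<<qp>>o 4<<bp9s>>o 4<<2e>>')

['qp', 'bp9s', '2e']

Scanning left to right: at [4:10] match '<<qp>>', group 1 = 'qp'; at [13:21] match '<<bp9s>>', group 1 = 'bp9s'; at [24:30] match '<<2e>>', group 1 = '2e'.
`findall` collects group 1 from each match (3 total).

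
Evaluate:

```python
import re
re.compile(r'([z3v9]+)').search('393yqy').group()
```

Pattern: one or more of one of [z3v9] (captured).
`re.search` tries every starting position until one works.
The match spans [0:3] → '393'.
Captured: group 1 = '393'.

'393'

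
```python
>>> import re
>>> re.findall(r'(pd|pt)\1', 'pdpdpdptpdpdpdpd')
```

['pd', 'pd', 'pd']

After group 1 captures some text, `\1` only succeeds where that same text appears again.
One capturing group, so `findall` returns just the captured substring from each match — 3 in all.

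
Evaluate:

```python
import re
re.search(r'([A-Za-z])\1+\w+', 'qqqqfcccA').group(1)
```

The backreference `\1` re-matches whatever the first group consumed, character for character.
`re.search` tries every starting position until one works.
The match spans [0:9] → 'qqqqfcccA'.
Captured: group 1 = 'q'.

'q'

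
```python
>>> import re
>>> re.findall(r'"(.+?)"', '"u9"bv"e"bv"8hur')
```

Because there's exactly one group, `findall` drops the full match and keeps group 1 from each hit.

['u9', 'e']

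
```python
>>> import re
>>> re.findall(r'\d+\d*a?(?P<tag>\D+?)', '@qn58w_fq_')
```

This matches one or more of a digit, then zero or more of a digit, then optionally the literal 'a'; then one or more of a non-digit (lazy) (captured as 'tag').
A `+?`/`*?`/`{m,n}?` starts at its minimum and grows only as far as needed for what follows to match.
Scanning left to right: at [3:6] match '58w', group 1 = 'w'.
With a single group, `findall` returns only what that group captured — 1 item.

['w']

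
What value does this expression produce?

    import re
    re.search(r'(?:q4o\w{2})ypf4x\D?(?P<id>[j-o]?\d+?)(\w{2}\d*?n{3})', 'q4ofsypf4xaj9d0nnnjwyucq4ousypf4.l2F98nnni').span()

(0, 18)

Pattern: the literal 'q4o', then exactly 2 of a word character (non-capturing group); then the literal 'yp', then the literal 'f4x', then optionally a non-digit; then optionally a character in [j-o], then one or more of a digit (lazy) (captured as 'id'); then exactly 2 of a word character, then zero or more of a digit (lazy), then exactly 3 of a literal 'n' (captured).
The match spans [0:18] → 'q4ofsypf4xaj9d0nnn'.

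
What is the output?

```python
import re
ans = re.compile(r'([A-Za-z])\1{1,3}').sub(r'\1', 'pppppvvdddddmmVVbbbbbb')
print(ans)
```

ppvddmVbb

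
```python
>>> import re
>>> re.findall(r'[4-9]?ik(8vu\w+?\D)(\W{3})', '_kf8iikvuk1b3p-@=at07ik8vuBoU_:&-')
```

[('8vuBoU_', ':&-')]

Pattern: optionally a character in [4-9], then the literal 'ik'; then the literal '8vu', then one or more of a word character (lazy), then a non-digit (captured); then exactly 3 of a non-word character (captured).
Scanning left to right: at [20:33] match '7ik8vuBoU_:&-', groups = ('8vuBoU_', ':&-').
2 groups means the one result is a tuple of 2 captured strings — 1 here.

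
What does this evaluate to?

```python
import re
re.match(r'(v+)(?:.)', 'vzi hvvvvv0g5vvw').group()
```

Pattern: one or more of a literal 'v' (captured); then any character (non-capturing group).
`re.match` only tries the pattern at the start of the string.
The match spans [0:2] → 'vz'.
Captured: group 1 = 'v'.

'vz'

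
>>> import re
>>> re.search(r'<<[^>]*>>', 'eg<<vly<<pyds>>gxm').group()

'<<vly<<pyds>>'

`re.search` tries every starting position until one works.
The match spans [2:15] → '<<vly<<pyds>>'.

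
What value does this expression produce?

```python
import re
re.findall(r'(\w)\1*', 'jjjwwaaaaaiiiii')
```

A backreference is literal: `\1` must see the identical characters the first group matched.
With a single group, `findall` returns only what that group captured — 4 items.

['j', 'w', 'a', 'i']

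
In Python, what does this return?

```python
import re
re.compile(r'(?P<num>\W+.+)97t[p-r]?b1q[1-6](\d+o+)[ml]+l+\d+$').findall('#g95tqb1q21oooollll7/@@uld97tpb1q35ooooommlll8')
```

The pattern matches one or more of a non-word character, then one or more of any character (captured as 'num'); then the literal '97t', then optionally a character in [p-r], then the literal 'b1q'; then a character in [1-6]; then one or more of a digit, then one or more of the literal 'o' (captured); then one or more of one of [ml], then one or more of the literal 'l', then one or more of a digit; then anchored at the end.
Scanning left to right: at [0:46] match '#g95tqb1q21oooollll7/@@uld97tpb1q35ooooommlll8', groups = ('#g95tqb1q21oooollll7/@@uld', '5ooooo').
`findall` packs the 2 group values into a tuple for every match.

[('#g95tqb1q21oooollll7/@@uld', '5ooooo')]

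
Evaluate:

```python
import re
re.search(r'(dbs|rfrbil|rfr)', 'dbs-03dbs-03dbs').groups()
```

('dbs',)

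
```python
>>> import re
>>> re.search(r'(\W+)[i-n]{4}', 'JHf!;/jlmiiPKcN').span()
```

(3, 10)

This matches one or more of a non-word character (captured); then exactly 4 of a character in [i-n].
`re.search` tries every starting position until one works.
The match spans [3:10] → '!;/jlmi'.
Captured: group 1 = '!;/'.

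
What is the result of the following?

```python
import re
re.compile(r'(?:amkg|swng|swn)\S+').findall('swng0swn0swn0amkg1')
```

Scanning left to right: at [0:18] → 'swng0swn0swn0amkg1'.
No capturing groups, so `findall` returns the 1 full match string.

['swng0swn0swn0amkg1']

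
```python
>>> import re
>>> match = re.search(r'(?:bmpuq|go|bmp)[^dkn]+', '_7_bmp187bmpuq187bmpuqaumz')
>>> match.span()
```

(3, 26)

`search` walks the string left to right and returns the first match it finds.
The match spans [3:26] → 'bmp187bmpuq187bmpuqaumz'.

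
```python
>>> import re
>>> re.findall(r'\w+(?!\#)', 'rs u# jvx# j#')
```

['rs', 'jv']

`(?!…)`/`(?<!…)` only lets a position through if the neighbouring text does NOT match; no characters are consumed.
Scanning left to right: at [0:2] → 'rs'; at [6:8] → 'jv'.
`findall` yields the raw match text (2 of them) because the pattern has no groups.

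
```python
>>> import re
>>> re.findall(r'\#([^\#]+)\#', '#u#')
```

['u']

Because there's exactly one group, `findall` drops the full match and keeps group 1 from the one hit.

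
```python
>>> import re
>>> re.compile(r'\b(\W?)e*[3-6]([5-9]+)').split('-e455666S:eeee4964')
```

Pattern: a word boundary (`\b`, zero-width); then optionally a non-word character (captured); then zero or more of a literal 'e', then a character in [3-6]; then one or more of a character in [5-9] (captured).
Matches to split on: at [1:8] → 'e455666'; at [9:17] → ':eeee496'.
The group in the pattern means `split` returns the separators' captures alongside the pieces.

['-', '', '55666', 'S', ':', '96', '4']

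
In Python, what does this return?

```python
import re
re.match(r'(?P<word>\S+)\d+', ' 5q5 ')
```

None

`match` is anchored at position 0; if the pattern doesn't fit there, it returns None.
Here position 0 doesn't satisfy it, so the call returns None.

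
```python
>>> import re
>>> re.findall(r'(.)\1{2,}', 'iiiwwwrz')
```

['i', 'w']

The backreference `\1` re-matches whatever the first group consumed, character for character.
Walking the string: at [0:3] match 'iii', group 1 = 'i'; at [3:6] match 'www', group 1 = 'w'.
With a single group, `findall` returns only what that group captured — 2 items.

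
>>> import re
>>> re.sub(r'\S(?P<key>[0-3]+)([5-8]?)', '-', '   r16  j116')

This matches a non-whitespace character; then one or more of a character in [0-3] (captured as 'key'); then optionally a character in [5-8] (captured).
Matches: at [3:6] → 'r16'; at [8:12] → 'j116'.
Each match is replaced by '-'.

'   -  -'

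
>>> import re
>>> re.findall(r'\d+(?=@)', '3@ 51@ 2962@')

The lookaround is zero-width — it requires the adjacent text to match without consuming it, so the asserted text isn't part of the match.
No capturing groups, so `findall` returns the 3 full match strings.

['3', '51', '2962']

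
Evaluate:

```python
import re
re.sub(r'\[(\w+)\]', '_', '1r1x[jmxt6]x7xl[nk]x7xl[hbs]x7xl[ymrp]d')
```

'1r1x_x7xl_x7xl_x7xl_d'

`sub` substitutes '_' at each match site.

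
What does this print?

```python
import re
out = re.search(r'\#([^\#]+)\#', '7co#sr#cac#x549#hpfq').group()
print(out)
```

#sr#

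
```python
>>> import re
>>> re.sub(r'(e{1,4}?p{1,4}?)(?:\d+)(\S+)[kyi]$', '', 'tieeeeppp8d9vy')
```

The pattern matches 1 to 4 of the literal 'e' (lazy), then 1 to 4 of the literal 'p' (lazy) (captured); then one or more of a digit (non-capturing group); then one or more of a non-whitespace character (captured); then one of [kyi]; then anchored at the end.
Matches: at [2:14] → 'eeeeppp8d9vy'.
Every occurrence is swapped for ''.

'ti'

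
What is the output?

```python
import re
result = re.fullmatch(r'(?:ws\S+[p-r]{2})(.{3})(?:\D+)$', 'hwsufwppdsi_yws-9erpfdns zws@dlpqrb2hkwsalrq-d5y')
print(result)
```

None

This matches the literal 'ws', then one or more of a non-whitespace character, then exactly 2 of a character in [p-r] (non-capturing group); then exactly 3 of any character (captured); then one or more of a non-digit (non-capturing group); then anchored at the end.
`fullmatch` succeeds only if the pattern covers the string from start to end.
Here there's no way to consume every character, so the call returns None.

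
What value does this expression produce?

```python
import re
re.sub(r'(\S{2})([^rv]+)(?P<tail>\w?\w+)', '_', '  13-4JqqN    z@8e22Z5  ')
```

'  _  '

The pattern matches exactly 2 of a non-whitespace character (captured); then one or more of any character except [rv] (captured); then optionally a word character, then one or more of a word character (captured as 'tail').
Each match is replaced by '_'.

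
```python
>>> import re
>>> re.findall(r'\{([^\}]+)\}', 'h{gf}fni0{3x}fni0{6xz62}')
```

Because there's exactly one group, `findall` drops the full match and keeps group 1 from each hit.

['gf', '3x', '6xz62']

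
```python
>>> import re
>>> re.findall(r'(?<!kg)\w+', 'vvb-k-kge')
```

A negative assertion filters positions out without eating any characters.
With no groups in the pattern, `findall` gives back each whole match — 3 here.

['vvb', 'k', 'kge']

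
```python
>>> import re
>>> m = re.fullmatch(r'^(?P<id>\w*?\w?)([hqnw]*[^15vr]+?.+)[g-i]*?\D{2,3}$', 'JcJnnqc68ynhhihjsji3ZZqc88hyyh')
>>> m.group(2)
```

'cJnnqc68ynhhihjsji3ZZqc88hy'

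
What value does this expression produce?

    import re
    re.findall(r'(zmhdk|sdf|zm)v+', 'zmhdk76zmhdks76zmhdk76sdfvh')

Matches: at [22:26] match 'sdfv', group 1 = 'sdf'.
`findall` collects group 1 from the one match (1 total).

['sdf']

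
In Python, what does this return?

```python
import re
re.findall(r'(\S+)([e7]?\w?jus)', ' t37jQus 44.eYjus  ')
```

[('44.eY', 'jus')]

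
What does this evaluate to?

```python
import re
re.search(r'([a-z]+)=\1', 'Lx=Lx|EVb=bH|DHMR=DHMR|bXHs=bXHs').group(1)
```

`\1` is not a pattern — it's the concrete string captured by group 1, re-applied verbatim.
Unlike `match`, `search` isn't anchored — it looks for the pattern anywhere in the string.
The match spans [8:11] → 'b=b'.
Captured: group 1 = 'b'.

'b'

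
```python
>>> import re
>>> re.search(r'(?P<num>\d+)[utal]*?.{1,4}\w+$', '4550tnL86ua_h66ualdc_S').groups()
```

('4550',)

The pattern matches one or more of a digit (captured as 'num'); then zero or more of one of [utal] (lazy), then 1 to 4 of any character; then one or more of a word character; then anchored at the end.
`search` walks the string left to right and returns the first match it finds.
The match spans [0:22] → '4550tnL86ua_h66ualdc_S'.
Captured: group 1 = '4550'.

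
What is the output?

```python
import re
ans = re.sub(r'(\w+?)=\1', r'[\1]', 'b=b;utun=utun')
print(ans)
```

The backreference `\1` re-matches whatever the first group consumed, character for character.
Each match is replaced using the text its own group 1 captured.

[b];[utun]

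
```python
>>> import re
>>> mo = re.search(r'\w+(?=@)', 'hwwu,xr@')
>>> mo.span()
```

(5, 7)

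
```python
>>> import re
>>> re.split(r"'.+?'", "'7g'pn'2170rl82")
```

['', "pn'2170rl82"]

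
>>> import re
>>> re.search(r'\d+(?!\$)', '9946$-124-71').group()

'994'

Because the assertion is negative and zero-width, positions next to the forbidden text are skipped.
`re.search` scans for the first position where the pattern succeeds.
The match spans [0:3] → '994'.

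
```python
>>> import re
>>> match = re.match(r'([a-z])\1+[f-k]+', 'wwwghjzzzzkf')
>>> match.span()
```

After group 1 captures some text, `\1` only succeeds where that same text appears again.
`re.match` only tries the pattern at the start of the string.
The match spans [0:6] → 'wwwghj'.
Captured: group 1 = 'w'.

(0, 6)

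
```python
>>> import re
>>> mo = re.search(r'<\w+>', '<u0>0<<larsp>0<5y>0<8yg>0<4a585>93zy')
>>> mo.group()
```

'<u0>'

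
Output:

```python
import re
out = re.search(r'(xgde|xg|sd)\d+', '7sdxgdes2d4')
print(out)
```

Here nothing in the string fits, so the call returns None.

None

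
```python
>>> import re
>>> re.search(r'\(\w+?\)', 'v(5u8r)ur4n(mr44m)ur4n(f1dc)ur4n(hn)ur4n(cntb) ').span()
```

The match spans [1:7] → '(5u8r)'.

(1, 7)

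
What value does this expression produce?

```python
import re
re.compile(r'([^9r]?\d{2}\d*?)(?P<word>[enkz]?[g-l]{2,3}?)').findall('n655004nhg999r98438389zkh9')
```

Multiple groups make `findall` return tuples — one 2-tuple for each match.

[('n655004', 'nhg'), ('98438389', 'zkh')]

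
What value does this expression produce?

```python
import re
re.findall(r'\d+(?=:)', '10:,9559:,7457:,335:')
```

['10', '9559', '7457', '335']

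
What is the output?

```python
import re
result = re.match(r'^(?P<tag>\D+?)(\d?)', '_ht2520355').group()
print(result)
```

`match` is anchored at position 0; if the pattern doesn't fit there, it returns None.
The match spans [0:1] → '_'.

_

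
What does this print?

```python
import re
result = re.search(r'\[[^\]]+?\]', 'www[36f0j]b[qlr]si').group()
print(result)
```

[36f0j]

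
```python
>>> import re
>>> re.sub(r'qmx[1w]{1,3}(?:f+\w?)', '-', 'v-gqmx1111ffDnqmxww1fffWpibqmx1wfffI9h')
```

'v-gqmx1111ffDn-pib-9h'

Pattern: the literal 'qmx', then 1 to 3 of one of [1w]; then one or more of the literal 'f', then optionally a word character (non-capturing group).
Matches: at [14:24] → 'qmxww1fffW'; at [27:36] → 'qmx1wfffI'.
Each match is replaced by '-'.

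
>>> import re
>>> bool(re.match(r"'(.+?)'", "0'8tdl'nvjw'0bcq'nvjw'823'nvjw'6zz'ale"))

`re.match` only tries the pattern at the start of the string.
Here the string doesn't start with a match, so the call returns None, and `bool(None)` is False.

False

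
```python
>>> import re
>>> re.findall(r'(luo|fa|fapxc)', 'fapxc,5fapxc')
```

Alternation isn't longest-match — the leftmost alternative that fits at this position is chosen.
Matches: at [0:2] match 'fa', group 1 = 'fa'; at [7:9] match 'fa', group 1 = 'fa'.
`findall` collects group 1 from each match (2 total).

['fa', 'fa']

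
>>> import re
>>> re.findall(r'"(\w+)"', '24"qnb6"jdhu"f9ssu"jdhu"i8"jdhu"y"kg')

['qnb6', 'f9ssu', 'i8', 'y']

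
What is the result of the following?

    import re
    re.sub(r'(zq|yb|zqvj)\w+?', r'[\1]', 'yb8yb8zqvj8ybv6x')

'[yb][yb][zq]j8[yb]6x'

The regex engine tests alternatives in the order written; an earlier branch that matches wins even if a later one would match more.
Matches: at [0:3] → 'yb8'; at [3:6] → 'yb8'; at [6:9] → 'zqv'; at [11:14] → 'ybv'.
The replacement refers to a captured group, so each match is rewritten using its own captured text.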